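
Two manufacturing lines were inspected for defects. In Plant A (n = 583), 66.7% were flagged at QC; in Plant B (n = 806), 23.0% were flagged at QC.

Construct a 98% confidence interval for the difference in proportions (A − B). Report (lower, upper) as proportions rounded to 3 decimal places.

(0.380, 0.494)

SE₁ = √(p̂₁(1−p̂₁)/n₁) = √(0.6670·0.3330/583) = 0.01952; SE₂ = √(0.2300·0.7700/806) = 0.01482.
Independent samples: SE of the difference = √(SE₁² + SE₂²) = √(0.0003810304 + 0.0002196324) = 0.02451.
z* for 98% confidence is 2.326, so the margin of error is 2.326 × 0.02451 = 0.05701.
Point estimate p̂₁ − p̂₂ = 0.6670 − 0.2300 = 0.4370.
0.4370 ± 0.05701 → (0.380, 0.494).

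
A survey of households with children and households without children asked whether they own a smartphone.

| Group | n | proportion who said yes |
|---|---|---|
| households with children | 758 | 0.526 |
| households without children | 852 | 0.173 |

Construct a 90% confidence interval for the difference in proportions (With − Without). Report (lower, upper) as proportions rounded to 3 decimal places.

(0.316, 0.390)

SE₁ = √(p̂₁(1−p̂₁)/n₁) = √(0.5260·0.4740/758) = 0.01814; SE₂ = √(0.1730·0.8270/852) = 0.01296.
Independent samples: SE of the difference = √(SE₁² + SE₂²) = √(0.0003290596 + 0.0001679616) = 0.02229.
z* for 90% confidence is 1.645, so the margin of error is 1.645 × 0.02229 = 0.03667.
Point estimate p̂₁ − p̂₂ = 0.5260 − 0.1730 = 0.3530.
0.3530 ± 0.03667 → (0.316, 0.390).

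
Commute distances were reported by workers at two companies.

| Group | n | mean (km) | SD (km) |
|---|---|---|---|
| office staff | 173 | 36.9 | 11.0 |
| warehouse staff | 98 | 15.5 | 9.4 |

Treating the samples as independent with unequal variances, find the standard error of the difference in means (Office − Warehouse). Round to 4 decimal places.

Per-group SEs: s₁/√n₁ = 11.0/√173 = 0.8363, s₂/√n₂ = 9.4/√98 = 0.9495.
Unpooled SE of the difference: √(0.69939769 + 0.90155025) = 1.2653.

1.2653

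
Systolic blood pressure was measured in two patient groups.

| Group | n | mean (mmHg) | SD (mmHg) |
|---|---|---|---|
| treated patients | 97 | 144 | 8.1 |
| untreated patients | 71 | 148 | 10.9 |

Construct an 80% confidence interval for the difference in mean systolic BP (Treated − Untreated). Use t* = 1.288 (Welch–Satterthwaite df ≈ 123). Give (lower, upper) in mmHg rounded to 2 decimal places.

(-5.97, -2.03)

Per-group SEs: s₁/√n₁ = 8.1/√97 = 0.8224, s₂/√n₂ = 10.9/√71 = 1.2936.
Unpooled SE of the difference: √(0.67634176 + 1.67340096) = 1.5329.
Margin of error = t* · SE = 1.288 × 1.5329 = 1.9744.
x̄₁ − x̄₂ = 144 − 148 = -4.0000.
CI: -4.0000 ± 1.9744 = (-5.97, -2.03).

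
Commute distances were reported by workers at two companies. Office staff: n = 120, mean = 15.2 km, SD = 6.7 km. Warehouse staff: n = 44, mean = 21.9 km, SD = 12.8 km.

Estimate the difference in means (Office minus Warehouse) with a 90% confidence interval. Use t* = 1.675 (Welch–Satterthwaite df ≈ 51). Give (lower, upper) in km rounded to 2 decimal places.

(-10.09, -3.31)

Standard errors of each mean: 6.7/√120 = 0.6116 and 12.8/√44 = 1.9297.
SE(x̄₁ − x̄₂) = √(0.6116² + 1.9297²) = 2.0243 for independent samples with unequal variances.
With t* = 1.675, the margin is 1.675 × 2.0243 = 3.3907.
x̄₁ − x̄₂ = 15.2 − 21.9 = -6.7000; the interval is -6.7000 ± 3.3907 = (-10.09, -3.31).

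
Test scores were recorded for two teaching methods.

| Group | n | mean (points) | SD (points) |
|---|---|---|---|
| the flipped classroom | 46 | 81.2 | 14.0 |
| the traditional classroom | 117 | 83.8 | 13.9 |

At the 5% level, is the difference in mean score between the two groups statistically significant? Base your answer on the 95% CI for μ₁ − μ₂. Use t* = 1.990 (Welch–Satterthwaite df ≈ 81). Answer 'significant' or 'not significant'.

SE₁ = s₁/√n₁ = 14.0/√46 = 2.0642; SE₂ = 13.9/√117 = 1.2851.
Independent samples, unequal variances: SE_diff = √(SE₁² + SE₂²) = √(4.26092164 + 1.65148201) = 2.4315.
t* = 1.990, so margin of error = 1.990 × 2.4315 = 4.8387.
Difference in means = 81.2 − 83.8 = -2.6000.
-2.6000 ± 4.8387 → (-7.4387, 2.2387).
The interval (-7.4387, 2.2387) contains 0, so the difference is not significant.

not significant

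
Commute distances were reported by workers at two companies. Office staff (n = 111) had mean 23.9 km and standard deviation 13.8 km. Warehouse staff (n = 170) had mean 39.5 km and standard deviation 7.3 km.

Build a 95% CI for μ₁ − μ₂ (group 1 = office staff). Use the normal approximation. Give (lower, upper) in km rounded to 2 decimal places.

(-18.39, -12.81)

SE₁ = s₁/√n₁ = 13.8/√111 = 1.3098; SE₂ = 7.3/√170 = 0.5599.
Independent samples, unequal variances: SE_diff = √(SE₁² + SE₂²) = √(1.71557604 + 0.31348801) = 1.4245.
z* = 1.960, so margin of error = 1.960 × 1.4245 = 2.7920.
Difference in means = 23.9 − 39.5 = -15.6000.
-15.6000 ± 2.7920 → (-18.39, -12.81).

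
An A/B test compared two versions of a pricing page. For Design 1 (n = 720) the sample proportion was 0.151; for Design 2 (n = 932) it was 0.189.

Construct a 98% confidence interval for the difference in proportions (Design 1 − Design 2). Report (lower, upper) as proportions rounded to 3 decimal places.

The two standard errors are √(0.1510×0.8490/720) = 0.01334 and √(0.1890×0.8110/932) = 0.01282.
Because the samples are independent, SE_diff = √(0.01334² + 0.01282²) = 0.01850.
Using z* = 2.326 for 98%, ME = 2.326 × 0.01850 = 0.04303.
p̂₁ − p̂₂ = -0.0380; interval -0.0380 ± 0.04303 gives (-0.081, 0.005).

(-0.081, 0.005)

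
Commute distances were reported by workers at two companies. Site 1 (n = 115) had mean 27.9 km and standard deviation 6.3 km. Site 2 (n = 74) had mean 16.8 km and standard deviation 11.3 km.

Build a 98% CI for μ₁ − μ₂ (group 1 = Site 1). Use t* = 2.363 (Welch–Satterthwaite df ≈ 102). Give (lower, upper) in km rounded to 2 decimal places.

(7.70, 14.50)

Standard errors of each mean: 6.3/√115 = 0.5875 and 11.3/√74 = 1.3136.
SE(x̄₁ − x̄₂) = √(0.5875² + 1.3136²) = 1.4390 for independent samples with unequal variances.
With t* = 2.363, the margin is 2.363 × 1.4390 = 3.4004.
x̄₁ − x̄₂ = 27.9 − 16.8 = 11.1000; the interval is 11.1000 ± 3.4004 = (7.70, 14.50).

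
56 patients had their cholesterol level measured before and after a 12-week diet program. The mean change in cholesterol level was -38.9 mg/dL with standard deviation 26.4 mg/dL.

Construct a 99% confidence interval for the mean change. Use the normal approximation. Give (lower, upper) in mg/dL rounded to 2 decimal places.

(-47.99, -29.81)

This is a matched-pairs design, so SE = s_d/√n = 26.4/√56 = 3.5278.
Margin = 2.576 × 3.5278 = 9.0876; the interval is -38.9 ± 9.0876 = (-47.99, -29.81).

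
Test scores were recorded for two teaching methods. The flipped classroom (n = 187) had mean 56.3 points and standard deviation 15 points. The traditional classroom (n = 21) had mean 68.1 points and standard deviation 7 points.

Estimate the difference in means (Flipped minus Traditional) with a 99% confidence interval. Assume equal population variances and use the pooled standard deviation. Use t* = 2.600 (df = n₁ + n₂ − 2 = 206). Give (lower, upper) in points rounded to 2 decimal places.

(-20.43, -3.17)

Pooled variance s_p² = [186·15² + 20·7²] / (187+21−2) = 207.9126, so s_p = 14.4192.
SE_diff = s_p·√(1/n₁ + 1/n₂) = 14.4192·√(1/187 + 1/21) = 3.3185.
t* = 2.600; margin = 2.600 × 3.3185 = 8.6281.
Difference = 56.3 − 68.1 = -11.8000.
-11.8000 ± 8.6281 → (-20.43, -3.17).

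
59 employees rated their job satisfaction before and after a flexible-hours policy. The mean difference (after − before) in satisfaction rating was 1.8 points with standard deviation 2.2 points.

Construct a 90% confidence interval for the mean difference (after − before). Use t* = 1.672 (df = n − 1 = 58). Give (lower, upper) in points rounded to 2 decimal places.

(1.32, 2.28)

This is a matched-pairs design, so SE = s_d/√n = 2.2/√59 = 0.2864.
Margin = 1.672 × 0.2864 = 0.4789; the interval is 1.8 ± 0.4789 = (1.32, 2.28).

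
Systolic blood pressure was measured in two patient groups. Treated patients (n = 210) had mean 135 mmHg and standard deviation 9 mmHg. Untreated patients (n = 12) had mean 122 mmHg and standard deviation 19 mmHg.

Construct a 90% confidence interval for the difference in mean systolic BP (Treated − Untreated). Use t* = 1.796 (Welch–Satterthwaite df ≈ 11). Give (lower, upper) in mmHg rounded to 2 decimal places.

(3.09, 22.91)

Standard errors of each mean: 9/√210 = 0.6211 and 19/√12 = 5.4848.
SE(x̄₁ − x̄₂) = √(0.6211² + 5.4848²) = 5.5199 for independent samples with unequal variances.
With t* = 1.796, the margin is 1.796 × 5.5199 = 9.9137.
x̄₁ − x̄₂ = 135 − 122 = 13.0000; the interval is 13.0000 ± 9.9137 = (3.09, 22.91).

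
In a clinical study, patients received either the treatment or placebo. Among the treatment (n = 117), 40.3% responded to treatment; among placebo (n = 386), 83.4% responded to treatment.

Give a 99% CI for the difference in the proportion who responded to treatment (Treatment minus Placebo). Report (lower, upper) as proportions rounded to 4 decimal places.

The two standard errors are √(0.4030×0.5970/117) = 0.04535 and √(0.8340×0.1660/386) = 0.01894.
Because the samples are independent, SE_diff = √(0.04535² + 0.01894²) = 0.04915.
Using z* = 2.576 for 99%, ME = 2.576 × 0.04915 = 0.12661.
p̂₁ − p̂₂ = -0.4310; interval -0.4310 ± 0.12661 gives (-0.5576, -0.3044).

(-0.5576, -0.3044)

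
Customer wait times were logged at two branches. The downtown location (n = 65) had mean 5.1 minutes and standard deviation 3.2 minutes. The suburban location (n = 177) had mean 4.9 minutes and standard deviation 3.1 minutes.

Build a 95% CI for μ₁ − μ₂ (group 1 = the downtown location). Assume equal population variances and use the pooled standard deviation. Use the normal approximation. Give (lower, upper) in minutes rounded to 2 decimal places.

s_p = √[((n₁−1)s₁² + (n₂−1)s₂²)/(n₁+n₂−2)] = √[(64·3.2² + 176·3.1²)/240] = 3.1270.
SE = 3.1270·√(1/65 + 1/177) = 0.4535.
With z* = 1.960, margin = 1.960 × 0.4535 = 0.8889.
x̄₁ − x̄₂ = 5.1 − 4.9 = 0.2000; interval 0.2000 ± 0.8889 = (-0.69, 1.09).

(-0.69, 1.09)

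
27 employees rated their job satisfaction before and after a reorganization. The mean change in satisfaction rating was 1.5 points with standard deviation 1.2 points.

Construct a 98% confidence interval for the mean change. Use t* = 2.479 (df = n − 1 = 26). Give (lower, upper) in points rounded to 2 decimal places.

(0.93, 2.07)

This is a matched-pairs design, so SE = s_d/√n = 1.2/√27 = 0.2309.
Margin = 2.479 × 0.2309 = 0.5724; the interval is 1.5 ± 0.5724 = (0.93, 2.07).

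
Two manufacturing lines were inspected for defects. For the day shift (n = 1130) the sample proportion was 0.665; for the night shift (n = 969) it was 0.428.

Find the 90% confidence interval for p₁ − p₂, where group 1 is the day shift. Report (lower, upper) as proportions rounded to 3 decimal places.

The two standard errors are √(0.6650×0.3350/1130) = 0.01404 and √(0.4280×0.5720/969) = 0.01589.
Because the samples are independent, SE_diff = √(0.01404² + 0.01589²) = 0.02120.
Using z* = 1.645 for 90%, ME = 1.645 × 0.02120 = 0.03487.
p̂₁ − p̂₂ = 0.2370; interval 0.2370 ± 0.03487 gives (0.202, 0.272).

(0.202, 0.272)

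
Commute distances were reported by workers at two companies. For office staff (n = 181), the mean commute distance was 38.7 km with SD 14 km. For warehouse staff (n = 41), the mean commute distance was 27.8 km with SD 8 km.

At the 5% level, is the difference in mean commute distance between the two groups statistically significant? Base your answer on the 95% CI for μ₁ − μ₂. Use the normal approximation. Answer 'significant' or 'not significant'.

Per-group SEs: s₁/√n₁ = 14/√181 = 1.0406, s₂/√n₂ = 8/√41 = 1.2494.
Unpooled SE of the difference: √(1.08284836 + 1.56100036) = 1.6260.
Margin of error = z* · SE = 1.960 × 1.6260 = 3.1870.
x̄₁ − x̄₂ = 38.7 − 27.8 = 10.9000.
CI: 10.9000 ± 3.1870 = (7.7130, 14.0870).
The interval (7.7130, 14.0870) does not contain 0, so the difference is significant.

significant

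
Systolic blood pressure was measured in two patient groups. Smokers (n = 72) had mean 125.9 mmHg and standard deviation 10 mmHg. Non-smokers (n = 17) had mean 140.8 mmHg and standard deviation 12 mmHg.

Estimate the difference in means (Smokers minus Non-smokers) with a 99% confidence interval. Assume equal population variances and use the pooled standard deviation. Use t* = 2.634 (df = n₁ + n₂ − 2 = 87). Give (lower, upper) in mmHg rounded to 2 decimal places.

(-22.28, -7.52)

Pooled variance s_p² = [71·10² + 16·12²] / (72+17−2) = 108.0920, so s_p = 10.3967.
SE_diff = s_p·√(1/n₁ + 1/n₂) = 10.3967·√(1/72 + 1/17) = 2.8035.
t* = 2.634; margin = 2.634 × 2.8035 = 7.3844.
Difference = 125.9 − 140.8 = -14.9000.
-14.9000 ± 7.3844 → (-22.28, -7.52).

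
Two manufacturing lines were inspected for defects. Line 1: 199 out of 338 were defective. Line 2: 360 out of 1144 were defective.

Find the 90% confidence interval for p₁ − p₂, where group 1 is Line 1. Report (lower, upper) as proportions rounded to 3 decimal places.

(0.225, 0.324)

First, p̂₁ = 199/338 = 0.5888; p̂₂ = 360/1144 = 0.3147.
The two standard errors are √(0.5888×0.4112/338) = 0.02676 and √(0.3147×0.6853/1144) = 0.01373.
Because the samples are independent, SE_diff = √(0.02676² + 0.01373²) = 0.03008.
Using z* = 1.645 for 90%, ME = 1.645 × 0.03008 = 0.04948.
p̂₁ − p̂₂ = 0.2741; interval 0.2741 ± 0.04948 gives (0.225, 0.324).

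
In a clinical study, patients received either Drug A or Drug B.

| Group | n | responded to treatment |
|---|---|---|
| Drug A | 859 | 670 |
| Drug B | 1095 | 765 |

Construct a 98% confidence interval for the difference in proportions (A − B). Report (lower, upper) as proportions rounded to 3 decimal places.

First, p̂₁ = 670/859 = 0.7800; p̂₂ = 765/1095 = 0.6986.
The two standard errors are √(0.7800×0.2200/859) = 0.01413 and √(0.6986×0.3014/1095) = 0.01387.
Because the samples are independent, SE_diff = √(0.01413² + 0.01387²) = 0.01980.
Using z* = 2.326 for 98%, ME = 2.326 × 0.01980 = 0.04605.
p̂₁ − p̂₂ = 0.0814; interval 0.0814 ± 0.04605 gives (0.035, 0.127).

(0.035, 0.127)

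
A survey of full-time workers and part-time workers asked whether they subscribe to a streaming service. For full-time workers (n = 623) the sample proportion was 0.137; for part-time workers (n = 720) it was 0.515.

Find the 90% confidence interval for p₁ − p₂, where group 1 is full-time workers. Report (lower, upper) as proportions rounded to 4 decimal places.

(-0.4161, -0.3399)

The two standard errors are √(0.1370×0.8630/623) = 0.01378 and √(0.5150×0.4850/720) = 0.01863.
Because the samples are independent, SE_diff = √(0.01378² + 0.01863²) = 0.02317.
Using z* = 1.645 for 90%, ME = 1.645 × 0.02317 = 0.03811.
p̂₁ − p̂₂ = -0.3780; interval -0.3780 ± 0.03811 gives (-0.4161, -0.3399).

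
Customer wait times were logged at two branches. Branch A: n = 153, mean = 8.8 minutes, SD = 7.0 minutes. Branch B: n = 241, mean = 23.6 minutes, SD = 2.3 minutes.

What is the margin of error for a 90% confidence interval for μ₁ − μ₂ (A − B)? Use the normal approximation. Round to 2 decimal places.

SE₁ = s₁/√n₁ = 7.0/√153 = 0.5659; SE₂ = 2.3/√241 = 0.1482.
Independent samples, unequal variances: SE_diff = √(SE₁² + SE₂²) = √(0.32024281 + 0.02196324) = 0.5850.
z* = 1.645, so margin of error = 1.645 × 0.5850 = 0.9623.

0.96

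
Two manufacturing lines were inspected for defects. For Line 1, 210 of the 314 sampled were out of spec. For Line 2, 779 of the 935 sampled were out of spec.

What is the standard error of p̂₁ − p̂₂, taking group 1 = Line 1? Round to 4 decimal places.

0.0292

First, p̂₁ = 210/314 = 0.6688; p̂₂ = 779/935 = 0.8332.
The two standard errors are √(0.6688×0.3312/314) = 0.02656 and √(0.8332×0.1668/935) = 0.01219.
Because the samples are independent, SE_diff = √(0.02656² + 0.01219²) = 0.02922.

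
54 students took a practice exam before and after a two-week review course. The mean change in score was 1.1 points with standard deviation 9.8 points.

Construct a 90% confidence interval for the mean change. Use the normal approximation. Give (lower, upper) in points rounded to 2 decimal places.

This is a matched-pairs design, so SE = s_d/√n = 9.8/√54 = 1.3336.
Margin = 1.645 × 1.3336 = 2.1938; the interval is 1.1 ± 2.1938 = (-1.09, 3.29).

(-1.09, 3.29)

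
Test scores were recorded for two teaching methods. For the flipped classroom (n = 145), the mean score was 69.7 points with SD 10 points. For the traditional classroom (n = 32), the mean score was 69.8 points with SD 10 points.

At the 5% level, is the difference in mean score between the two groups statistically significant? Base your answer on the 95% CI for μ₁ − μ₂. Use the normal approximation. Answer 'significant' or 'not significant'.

not significant

SE₁ = s₁/√n₁ = 10/√145 = 0.8305; SE₂ = 10/√32 = 1.7678.
Independent samples, unequal variances: SE_diff = √(SE₁² + SE₂²) = √(0.68973025 + 3.12511684) = 1.9532.
z* = 1.960, so margin of error = 1.960 × 1.9532 = 3.8283.
Difference in means = 69.7 − 69.8 = -0.1000.
-0.1000 ± 3.8283 → (-3.9283, 3.7283).
The interval (-3.9283, 3.7283) contains 0, so the difference is not significant.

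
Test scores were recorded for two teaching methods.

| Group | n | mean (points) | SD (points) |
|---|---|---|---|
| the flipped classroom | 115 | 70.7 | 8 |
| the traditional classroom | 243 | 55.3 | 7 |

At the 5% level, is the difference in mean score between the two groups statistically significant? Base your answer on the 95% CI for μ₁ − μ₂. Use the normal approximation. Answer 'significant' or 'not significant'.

significant

SE₁ = s₁/√n₁ = 8/√115 = 0.7460; SE₂ = 7/√243 = 0.4491.
Independent samples, unequal variances: SE_diff = √(SE₁² + SE₂²) = √(0.556516 + 0.20169081) = 0.8708.
z* = 1.960, so margin of error = 1.960 × 0.8708 = 1.7068.
Difference in means = 70.7 − 55.3 = 15.4000.
15.4000 ± 1.7068 → (13.6932, 17.1068).
The interval (13.6932, 17.1068) does not contain 0, so the difference is significant.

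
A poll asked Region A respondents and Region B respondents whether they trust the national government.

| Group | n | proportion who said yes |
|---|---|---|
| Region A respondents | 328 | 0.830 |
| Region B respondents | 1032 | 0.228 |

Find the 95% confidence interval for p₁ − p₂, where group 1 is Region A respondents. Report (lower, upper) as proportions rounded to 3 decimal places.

(0.554, 0.650)

Each SE is √(p̂(1−p̂)/n): √(0.8300·0.1700/328) = 0.02074 and √(0.2280·0.7720/1032) = 0.01306.
SE(p̂₁ − p̂₂) = √(SE₁² + SE₂²) = √(0.0004301476 + 0.0001705636) = 0.02451, since the two samples are independent.
At 95% confidence z* = 1.960; margin = 1.960 × 0.02451 = 0.04804.
The difference is 0.8300 − 0.2280 = 0.6020, so the interval is 0.6020 ± 0.04804 = (0.554, 0.650).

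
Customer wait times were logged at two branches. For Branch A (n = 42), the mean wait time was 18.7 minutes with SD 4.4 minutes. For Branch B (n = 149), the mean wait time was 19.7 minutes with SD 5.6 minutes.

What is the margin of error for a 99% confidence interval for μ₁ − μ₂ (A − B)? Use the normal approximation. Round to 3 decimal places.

2.111

Per-group SEs: s₁/√n₁ = 4.4/√42 = 0.6789, s₂/√n₂ = 5.6/√149 = 0.4588.
Unpooled SE of the difference: √(0.46090521 + 0.21049744) = 0.8194.
Margin of error = z* · SE = 2.576 × 0.8194 = 2.1108.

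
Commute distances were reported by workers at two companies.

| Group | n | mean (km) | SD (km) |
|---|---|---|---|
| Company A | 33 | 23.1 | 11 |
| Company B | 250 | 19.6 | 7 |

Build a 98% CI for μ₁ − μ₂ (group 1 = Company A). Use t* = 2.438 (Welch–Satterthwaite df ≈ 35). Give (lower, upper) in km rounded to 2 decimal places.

Per-group SEs: s₁/√n₁ = 11/√33 = 1.9149, s₂/√n₂ = 7/√250 = 0.4427.
Unpooled SE of the difference: √(3.66684201 + 0.19598329) = 1.9654.
Margin of error = t* · SE = 2.438 × 1.9654 = 4.7916.
x̄₁ − x̄₂ = 23.1 − 19.6 = 3.5000.
CI: 3.5000 ± 4.7916 = (-1.29, 8.29).

(-1.29, 8.29)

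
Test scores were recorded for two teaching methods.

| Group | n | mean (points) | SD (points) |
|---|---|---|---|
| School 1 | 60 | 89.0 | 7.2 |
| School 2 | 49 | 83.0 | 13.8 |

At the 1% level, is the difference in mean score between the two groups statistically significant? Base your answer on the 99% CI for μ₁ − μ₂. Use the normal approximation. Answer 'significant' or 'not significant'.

significant

Per-group SEs: s₁/√n₁ = 7.2/√60 = 0.9295, s₂/√n₂ = 13.8/√49 = 1.9714.
Unpooled SE of the difference: √(0.86397025 + 3.88641796) = 2.1795.
Margin of error = z* · SE = 2.576 × 2.1795 = 5.6144.
x̄₁ − x̄₂ = 89.0 − 83.0 = 6.0000.
CI: 6.0000 ± 5.6144 = (0.3856, 11.6144).
The interval (0.3856, 11.6144) does not contain 0, so the difference is significant.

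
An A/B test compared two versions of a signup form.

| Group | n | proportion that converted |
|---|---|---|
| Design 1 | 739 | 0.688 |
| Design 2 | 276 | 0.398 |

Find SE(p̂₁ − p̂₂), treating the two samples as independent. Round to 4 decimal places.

Each SE is √(p̂(1−p̂)/n): √(0.6880·0.3120/739) = 0.01704 and √(0.3980·0.6020/276) = 0.02946.
SE(p̂₁ − p̂₂) = √(SE₁² + SE₂²) = √(0.0002903616 + 0.0008678916) = 0.03403, since the two samples are independent.

0.0340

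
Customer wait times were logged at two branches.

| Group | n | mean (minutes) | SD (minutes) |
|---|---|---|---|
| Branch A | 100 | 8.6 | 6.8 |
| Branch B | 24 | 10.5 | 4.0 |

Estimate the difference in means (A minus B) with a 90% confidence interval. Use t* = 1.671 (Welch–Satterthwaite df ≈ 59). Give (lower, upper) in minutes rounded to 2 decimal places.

Per-group SEs: s₁/√n₁ = 6.8/√100 = 0.6800, s₂/√n₂ = 4.0/√24 = 0.8165.
Unpooled SE of the difference: √(0.4624 + 0.66667225) = 1.0626.
Margin of error = t* · SE = 1.671 × 1.0626 = 1.7756.
x̄₁ − x̄₂ = 8.6 − 10.5 = -1.9000.
CI: -1.9000 ± 1.7756 = (-3.68, -0.12).

(-3.68, -0.12)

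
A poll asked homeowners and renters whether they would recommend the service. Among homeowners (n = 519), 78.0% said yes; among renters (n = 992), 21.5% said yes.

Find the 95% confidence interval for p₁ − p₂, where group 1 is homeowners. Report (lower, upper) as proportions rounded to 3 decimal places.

The two standard errors are √(0.7800×0.2200/519) = 0.01818 and √(0.2150×0.7850/992) = 0.01304.
Because the samples are independent, SE_diff = √(0.01818² + 0.01304²) = 0.02237.
Using z* = 1.960 for 95%, ME = 1.960 × 0.02237 = 0.04385.
p̂₁ − p̂₂ = 0.5650; interval 0.5650 ± 0.04385 gives (0.521, 0.609).

(0.521, 0.609)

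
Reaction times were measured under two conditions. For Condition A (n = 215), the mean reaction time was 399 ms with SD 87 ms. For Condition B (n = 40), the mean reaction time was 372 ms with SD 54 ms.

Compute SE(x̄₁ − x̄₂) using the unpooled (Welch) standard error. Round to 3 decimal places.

Per-group SEs: s₁/√n₁ = 87/√215 = 5.9334, s₂/√n₂ = 54/√40 = 8.5381.
Unpooled SE of the difference: √(35.20523556 + 72.89915161) = 10.3973.

10.397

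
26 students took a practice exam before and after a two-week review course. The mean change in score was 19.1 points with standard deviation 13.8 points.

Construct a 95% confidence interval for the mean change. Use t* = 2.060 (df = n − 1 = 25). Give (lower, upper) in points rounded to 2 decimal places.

Paired design: SE = s_d/√n = 13.8/√26 = 2.7064.
t* = 2.060; margin of error = 2.060 × 2.7064 = 5.5752.
19.1 ± 5.5752 → (13.52, 24.68).

(13.52, 24.68)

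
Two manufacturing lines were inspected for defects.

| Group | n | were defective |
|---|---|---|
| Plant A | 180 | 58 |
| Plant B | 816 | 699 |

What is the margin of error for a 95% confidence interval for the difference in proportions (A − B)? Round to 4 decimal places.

0.0724

First, p̂₁ = 58/180 = 0.3222; p̂₂ = 699/816 = 0.8566.
The two standard errors are √(0.3222×0.6778/180) = 0.03483 and √(0.8566×0.1434/816) = 0.01227.
Because the samples are independent, SE_diff = √(0.03483² + 0.01227²) = 0.03693.
Using z* = 1.960 for 95%, ME = 1.960 × 0.03693 = 0.07238.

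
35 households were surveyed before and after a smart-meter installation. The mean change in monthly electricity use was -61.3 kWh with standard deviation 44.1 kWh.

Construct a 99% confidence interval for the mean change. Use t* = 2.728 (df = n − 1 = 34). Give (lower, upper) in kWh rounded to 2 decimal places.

(-81.64, -40.96)

Paired design: SE = s_d/√n = 44.1/√35 = 7.4543.
t* = 2.728; margin of error = 2.728 × 7.4543 = 20.3353.
-61.3 ± 20.3353 → (-81.64, -40.96).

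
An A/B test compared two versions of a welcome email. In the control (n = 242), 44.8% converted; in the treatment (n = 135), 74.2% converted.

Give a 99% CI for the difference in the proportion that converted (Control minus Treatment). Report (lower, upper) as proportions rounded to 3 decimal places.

(-0.421, -0.167)

SE₁ = √(p̂₁(1−p̂₁)/n₁) = √(0.4480·0.5520/242) = 0.03197; SE₂ = √(0.7420·0.2580/135) = 0.03766.
Independent samples: SE of the difference = √(SE₁² + SE₂²) = √(0.0010220809 + 0.0014182756) = 0.04940.
z* for 99% confidence is 2.576, so the margin of error is 2.576 × 0.04940 = 0.12725.
Point estimate p̂₁ − p̂₂ = 0.4480 − 0.7420 = -0.2940.
-0.2940 ± 0.12725 → (-0.421, -0.167).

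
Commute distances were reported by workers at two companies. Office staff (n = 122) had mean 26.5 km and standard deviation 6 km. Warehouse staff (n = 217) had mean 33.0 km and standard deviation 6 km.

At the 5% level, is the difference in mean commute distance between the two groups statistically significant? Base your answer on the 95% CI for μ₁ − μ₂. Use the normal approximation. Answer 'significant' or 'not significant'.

significant

Standard errors of each mean: 6/√122 = 0.5432 and 6/√217 = 0.4073.
SE(x̄₁ − x̄₂) = √(0.5432² + 0.4073²) = 0.6789 for independent samples with unequal variances.
With z* = 1.960, the margin is 1.960 × 0.6789 = 1.3306.
x̄₁ − x̄₂ = 26.5 − 33.0 = -6.5000; the interval is -6.5000 ± 1.3306 = (-7.8306, -5.1694).
The interval (-7.8306, -5.1694) does not contain 0, so the difference is significant.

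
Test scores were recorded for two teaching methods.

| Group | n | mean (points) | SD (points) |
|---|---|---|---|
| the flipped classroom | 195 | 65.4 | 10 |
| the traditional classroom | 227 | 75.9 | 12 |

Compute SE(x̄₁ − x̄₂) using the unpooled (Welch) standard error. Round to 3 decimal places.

Per-group SEs: s₁/√n₁ = 10/√195 = 0.7161, s₂/√n₂ = 12/√227 = 0.7965.
Unpooled SE of the difference: √(0.51279921 + 0.63441225) = 1.0711.

1.071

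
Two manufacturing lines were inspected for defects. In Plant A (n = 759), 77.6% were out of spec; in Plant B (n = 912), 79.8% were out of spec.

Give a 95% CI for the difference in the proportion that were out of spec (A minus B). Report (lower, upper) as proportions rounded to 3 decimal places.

SE₁ = √(p̂₁(1−p̂₁)/n₁) = √(0.7760·0.2240/759) = 0.01513; SE₂ = √(0.7980·0.2020/912) = 0.01329.
Independent samples: SE of the difference = √(SE₁² + SE₂²) = √(0.0002289169 + 0.0001766241) = 0.02014.
z* for 95% confidence is 1.960, so the margin of error is 1.960 × 0.02014 = 0.03947.
Point estimate p̂₁ − p̂₂ = 0.7760 − 0.7980 = -0.0220.
-0.0220 ± 0.03947 → (-0.061, 0.017).

(-0.061, 0.017)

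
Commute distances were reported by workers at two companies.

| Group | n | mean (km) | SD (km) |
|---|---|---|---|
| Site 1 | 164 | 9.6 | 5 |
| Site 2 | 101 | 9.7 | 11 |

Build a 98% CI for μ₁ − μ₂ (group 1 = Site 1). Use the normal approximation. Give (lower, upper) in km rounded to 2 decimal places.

(-2.80, 2.60)

SE₁ = s₁/√n₁ = 5/√164 = 0.3904; SE₂ = 11/√101 = 1.0945.
Independent samples, unequal variances: SE_diff = √(SE₁² + SE₂²) = √(0.15241216 + 1.19793025) = 1.1620.
z* = 2.326, so margin of error = 2.326 × 1.1620 = 2.7028.
Difference in means = 9.6 − 9.7 = -0.1000.
-0.1000 ± 2.7028 → (-2.80, 2.60).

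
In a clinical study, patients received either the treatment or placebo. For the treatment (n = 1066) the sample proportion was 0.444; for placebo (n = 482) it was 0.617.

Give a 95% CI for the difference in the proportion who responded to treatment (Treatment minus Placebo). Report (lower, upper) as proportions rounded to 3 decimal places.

SE₁ = √(p̂₁(1−p̂₁)/n₁) = √(0.4440·0.5560/1066) = 0.01522; SE₂ = √(0.6170·0.3830/482) = 0.02214.
Independent samples: SE of the difference = √(SE₁² + SE₂²) = √(0.0002316484 + 0.0004901796) = 0.02687.
z* for 95% confidence is 1.960, so the margin of error is 1.960 × 0.02687 = 0.05267.
Point estimate p̂₁ − p̂₂ = 0.4440 − 0.6170 = -0.1730.
-0.1730 ± 0.05267 → (-0.226, -0.120).

(-0.226, -0.120)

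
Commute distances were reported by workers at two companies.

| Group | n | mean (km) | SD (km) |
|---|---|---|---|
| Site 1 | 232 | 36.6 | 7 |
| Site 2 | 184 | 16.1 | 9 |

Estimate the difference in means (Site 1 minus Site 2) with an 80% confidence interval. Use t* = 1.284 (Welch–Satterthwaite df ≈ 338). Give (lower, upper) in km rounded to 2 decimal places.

SE₁ = s₁/√n₁ = 7/√232 = 0.4596; SE₂ = 9/√184 = 0.6635.
Independent samples, unequal variances: SE_diff = √(SE₁² + SE₂²) = √(0.21123216 + 0.44023225) = 0.8071.
t* = 1.284, so margin of error = 1.284 × 0.8071 = 1.0363.
Difference in means = 36.6 − 16.1 = 20.5000.
20.5000 ± 1.0363 → (19.46, 21.54).

(19.46, 21.54)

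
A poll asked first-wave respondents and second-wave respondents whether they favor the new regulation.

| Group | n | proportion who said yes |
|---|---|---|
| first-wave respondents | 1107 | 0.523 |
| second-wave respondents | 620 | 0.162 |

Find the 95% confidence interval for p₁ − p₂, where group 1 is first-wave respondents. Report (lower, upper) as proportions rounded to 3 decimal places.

(0.320, 0.402)

SE₁ = √(p̂₁(1−p̂₁)/n₁) = √(0.5230·0.4770/1107) = 0.01501; SE₂ = √(0.1620·0.8380/620) = 0.01480.
Independent samples: SE of the difference = √(SE₁² + SE₂²) = √(0.0002253001 + 0.00021904) = 0.02108.
z* for 95% confidence is 1.960, so the margin of error is 1.960 × 0.02108 = 0.04132.
Point estimate p̂₁ − p̂₂ = 0.5230 − 0.1620 = 0.3610.
0.3610 ± 0.04132 → (0.320, 0.402).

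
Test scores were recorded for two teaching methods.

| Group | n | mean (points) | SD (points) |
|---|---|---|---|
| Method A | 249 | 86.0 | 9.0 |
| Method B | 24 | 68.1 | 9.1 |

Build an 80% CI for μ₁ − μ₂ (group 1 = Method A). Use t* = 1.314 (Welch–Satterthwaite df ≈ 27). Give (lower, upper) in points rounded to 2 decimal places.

(15.35, 20.45)

SE₁ = s₁/√n₁ = 9.0/√249 = 0.5704; SE₂ = 9.1/√24 = 1.8575.
Independent samples, unequal variances: SE_diff = √(SE₁² + SE₂²) = √(0.32535616 + 3.45030625) = 1.9431.
t* = 1.314, so margin of error = 1.314 × 1.9431 = 2.5532.
Difference in means = 86.0 − 68.1 = 17.9000.
17.9000 ± 2.5532 → (15.35, 20.45).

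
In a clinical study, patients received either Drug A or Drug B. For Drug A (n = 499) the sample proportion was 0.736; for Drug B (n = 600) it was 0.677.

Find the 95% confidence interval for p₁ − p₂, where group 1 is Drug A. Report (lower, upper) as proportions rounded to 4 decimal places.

The two standard errors are √(0.7360×0.2640/499) = 0.01973 and √(0.6770×0.3230/600) = 0.01909.
Because the samples are independent, SE_diff = √(0.01973² + 0.01909²) = 0.02745.
Using z* = 1.960 for 95%, ME = 1.960 × 0.02745 = 0.05380.
p̂₁ − p̂₂ = 0.0590; interval 0.0590 ± 0.05380 gives (0.0052, 0.1128).

(0.0052, 0.1128)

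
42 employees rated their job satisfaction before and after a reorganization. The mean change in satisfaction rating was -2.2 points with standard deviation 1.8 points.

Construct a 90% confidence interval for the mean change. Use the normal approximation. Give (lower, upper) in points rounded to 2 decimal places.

(-2.66, -1.74)

This is a matched-pairs design, so SE = s_d/√n = 1.8/√42 = 0.2777.
Margin = 1.645 × 0.2777 = 0.4568; the interval is -2.2 ± 0.4568 = (-2.66, -1.74).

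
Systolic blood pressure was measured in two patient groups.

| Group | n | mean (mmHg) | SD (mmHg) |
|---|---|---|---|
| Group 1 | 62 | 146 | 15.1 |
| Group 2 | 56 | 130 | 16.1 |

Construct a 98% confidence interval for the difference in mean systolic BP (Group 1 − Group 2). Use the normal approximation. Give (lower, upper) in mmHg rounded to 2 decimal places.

(9.30, 22.70)

Per-group SEs: s₁/√n₁ = 15.1/√62 = 1.9177, s₂/√n₂ = 16.1/√56 = 2.1515.
Unpooled SE of the difference: √(3.67757329 + 4.62895225) = 2.8821.
Margin of error = z* · SE = 2.326 × 2.8821 = 6.7038.
x̄₁ − x̄₂ = 146 − 130 = 16.0000.
CI: 16.0000 ± 6.7038 = (9.30, 22.70).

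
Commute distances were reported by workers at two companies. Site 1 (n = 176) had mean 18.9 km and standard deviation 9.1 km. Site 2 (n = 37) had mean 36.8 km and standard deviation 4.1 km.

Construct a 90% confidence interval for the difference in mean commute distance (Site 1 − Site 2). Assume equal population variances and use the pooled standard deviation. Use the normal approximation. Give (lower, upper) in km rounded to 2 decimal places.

(-20.42, -15.38)

Pooled variance s_p² = [175·9.1² + 36·4.1²] / (176+37−2) = 71.5493, so s_p = 8.4587.
SE_diff = s_p·√(1/n₁ + 1/n₂) = 8.4587·√(1/176 + 1/37) = 1.5298.
z* = 1.645; margin = 1.645 × 1.5298 = 2.5165.
Difference = 18.9 − 36.8 = -17.9000.
-17.9000 ± 2.5165 → (-20.42, -15.38).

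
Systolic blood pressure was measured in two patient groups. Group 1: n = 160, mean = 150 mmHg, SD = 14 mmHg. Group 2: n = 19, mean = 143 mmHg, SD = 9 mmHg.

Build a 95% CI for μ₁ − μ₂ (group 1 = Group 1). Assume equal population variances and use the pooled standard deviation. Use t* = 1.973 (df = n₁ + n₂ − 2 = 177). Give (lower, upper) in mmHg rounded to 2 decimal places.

s_p = √[((n₁−1)s₁² + (n₂−1)s₂²)/(n₁+n₂−2)] = √[(159·14² + 18·9²)/177] = 13.5759.
SE = 13.5759·√(1/160 + 1/19) = 3.2943.
With t* = 1.973, margin = 1.973 × 3.2943 = 6.4997.
x̄₁ − x̄₂ = 150 − 143 = 7.0000; interval 7.0000 ± 6.4997 = (0.50, 13.50).

(0.50, 13.50)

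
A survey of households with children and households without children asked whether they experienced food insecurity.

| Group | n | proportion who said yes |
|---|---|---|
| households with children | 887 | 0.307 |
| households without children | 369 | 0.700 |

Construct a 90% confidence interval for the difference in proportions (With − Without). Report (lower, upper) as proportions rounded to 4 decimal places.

Each SE is √(p̂(1−p̂)/n): √(0.3070·0.6930/887) = 0.01549 and √(0.7000·0.3000/369) = 0.02386.
SE(p̂₁ − p̂₂) = √(SE₁² + SE₂²) = √(0.0002399401 + 0.0005692996) = 0.02845, since the two samples are independent.
At 90% confidence z* = 1.645; margin = 1.645 × 0.02845 = 0.04680.
The difference is 0.3070 − 0.7000 = -0.3930, so the interval is -0.3930 ± 0.04680 = (-0.4398, -0.3462).

(-0.4398, -0.3462)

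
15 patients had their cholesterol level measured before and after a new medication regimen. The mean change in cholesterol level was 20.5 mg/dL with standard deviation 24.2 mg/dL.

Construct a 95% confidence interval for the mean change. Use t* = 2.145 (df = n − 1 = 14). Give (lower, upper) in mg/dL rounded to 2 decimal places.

(7.10, 33.90)

Paired design: SE = s_d/√n = 24.2/√15 = 6.2484.
t* = 2.145; margin of error = 2.145 × 6.2484 = 13.4028.
20.5 ± 13.4028 → (7.10, 33.90).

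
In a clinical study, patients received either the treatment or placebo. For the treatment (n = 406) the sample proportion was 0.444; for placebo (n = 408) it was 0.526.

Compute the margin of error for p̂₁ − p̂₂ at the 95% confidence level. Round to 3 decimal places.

0.068

Each SE is √(p̂(1−p̂)/n): √(0.4440·0.5560/406) = 0.02466 and √(0.5260·0.4740/408) = 0.02472.
SE(p̂₁ − p̂₂) = √(SE₁² + SE₂²) = √(0.0006081156 + 0.0006110784) = 0.03492, since the two samples are independent.
At 95% confidence z* = 1.960; margin = 1.960 × 0.03492 = 0.06844.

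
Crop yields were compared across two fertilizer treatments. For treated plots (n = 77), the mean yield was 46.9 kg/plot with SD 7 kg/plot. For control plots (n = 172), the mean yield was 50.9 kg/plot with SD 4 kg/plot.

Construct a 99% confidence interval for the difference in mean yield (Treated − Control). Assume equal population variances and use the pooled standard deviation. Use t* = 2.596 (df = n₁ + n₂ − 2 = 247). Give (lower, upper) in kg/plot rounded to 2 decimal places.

s_p = √[((n₁−1)s₁² + (n₂−1)s₂²)/(n₁+n₂−2)] = √[(76·7² + 171·4²)/247] = 5.1141.
SE = 5.1141·√(1/77 + 1/172) = 0.7012.
With t* = 2.596, margin = 2.596 × 0.7012 = 1.8203.
x̄₁ − x̄₂ = 46.9 − 50.9 = -4.0000; interval -4.0000 ± 1.8203 = (-5.82, -2.18).

(-5.82, -2.18)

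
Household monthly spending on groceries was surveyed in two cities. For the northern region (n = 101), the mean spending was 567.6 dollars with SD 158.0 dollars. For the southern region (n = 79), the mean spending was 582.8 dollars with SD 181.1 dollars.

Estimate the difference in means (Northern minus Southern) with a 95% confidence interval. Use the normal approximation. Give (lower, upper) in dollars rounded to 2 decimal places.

(-65.64, 35.24)

SE₁ = s₁/√n₁ = 158.0/√101 = 15.7216; SE₂ = 181.1/√79 = 20.3753.
Independent samples, unequal variances: SE_diff = √(SE₁² + SE₂²) = √(247.16870656 + 415.15285009) = 25.7356.
z* = 1.960, so margin of error = 1.960 × 25.7356 = 50.4418.
Difference in means = 567.6 − 582.8 = -15.2000.
-15.2000 ± 50.4418 → (-65.64, 35.24).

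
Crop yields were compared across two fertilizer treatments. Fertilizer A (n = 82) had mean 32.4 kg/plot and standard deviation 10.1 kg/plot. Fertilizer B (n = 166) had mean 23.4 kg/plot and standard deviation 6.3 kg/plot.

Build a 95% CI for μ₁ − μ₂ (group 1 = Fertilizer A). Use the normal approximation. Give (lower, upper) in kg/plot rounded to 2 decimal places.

(6.61, 11.39)

Per-group SEs: s₁/√n₁ = 10.1/√82 = 1.1154, s₂/√n₂ = 6.3/√166 = 0.4890.
Unpooled SE of the difference: √(1.24411716 + 0.239121) = 1.2179.
Margin of error = z* · SE = 1.960 × 1.2179 = 2.3871.
x̄₁ − x̄₂ = 32.4 − 23.4 = 9.0000.
CI: 9.0000 ± 2.3871 = (6.61, 11.39).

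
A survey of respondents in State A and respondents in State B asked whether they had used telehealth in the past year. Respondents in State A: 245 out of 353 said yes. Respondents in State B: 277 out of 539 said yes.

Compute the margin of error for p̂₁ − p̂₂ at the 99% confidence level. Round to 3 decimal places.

First, p̂₁ = 245/353 = 0.6941; p̂₂ = 277/539 = 0.5139.
The two standard errors are √(0.6941×0.3059/353) = 0.02453 and √(0.5139×0.4861/539) = 0.02153.
Because the samples are independent, SE_diff = √(0.02453² + 0.02153²) = 0.03264.
Using z* = 2.576 for 99%, ME = 2.576 × 0.03264 = 0.08408.

0.084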